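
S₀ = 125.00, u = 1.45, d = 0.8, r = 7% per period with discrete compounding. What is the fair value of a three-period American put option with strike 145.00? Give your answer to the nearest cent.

27.95

Risk-neutral probability p = (1 + 0.07 − 0.8)/(1.45 − 0.8) = 0.2700/0.6500 = 0.4154
Terminal stock prices: S_uuu = 381.1, S_uud = 210.2, S_udd = 116, S_ddd = 64
Terminal payoffs (K − S): max(-236.1, 0) = 0, max(-65.25, 0) = 0, max(29, 0) = 29, max(81, 0) = 81
Node uu (S = 262.8): continuation = 1/1.07·[0.4154·0.0000 + 0.5846·0.0000] = 0.0000; exercise value = 0.0000 ≤ continuation, so V_uu = 0.0000
Node ud (S = 145): continuation = 1/1.07·[0.4154·0.0000 + 0.5846·29.0000] = 15.8447; exercise value = 0.0000 ≤ continuation, so V_ud = 15.8447
Node dd (S = 80): continuation = 1/1.07·[0.4154·29.0000 + 0.5846·81.0000] = 55.5140; exercise value = 65.0000 > continuation, so V_dd = 65.0000 (exercise)
Node u (S = 181.2): continuation = 1/1.07·[0.4154·0.0000 + 0.5846·15.8447] = 8.6571; exercise value = 0.0000 ≤ continuation, so V_u = 8.6571
Node d (S = 100): continuation = 1/1.07·[0.4154·15.8447 + 0.5846·65.0000] = 41.6651; exercise value = 45.0000 > continuation, so V_d = 45.0000 (exercise)
Node 0 (S = 125): continuation = 1/1.07·[0.4154·8.6571 + 0.5846·45.0000] = 27.9474; exercise value = 20.0000 ≤ continuation, so V_0 = 27.9474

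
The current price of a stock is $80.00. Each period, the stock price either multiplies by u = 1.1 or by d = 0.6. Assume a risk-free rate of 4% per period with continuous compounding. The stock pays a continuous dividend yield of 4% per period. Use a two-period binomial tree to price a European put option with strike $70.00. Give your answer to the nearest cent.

$6.60

Per-period risk-free factor R = e^0.04 = 1.0408; dividend-adjusted growth = e^(0.04−0.04) = 1.0000.
Risk-neutral probability p = (1.0000 − 0.6)/(1.1 − 0.6) = 0.4000/0.5000 = 0.8000
Terminal stock prices: S_uu = 96.8, S_ud = 52.8, S_dd = 28.8
Terminal payoffs (K − S): max(-26.8, 0) = 0, max(17.2, 0) = 17.2, max(41.2, 0) = 41.2
Node u (S = 88): V_u = e^(−0.04)·[0.8000·0.0000 + 0.2000·17.2000] = 3.3051
Node d (S = 48): V_d = e^(−0.04)·[0.8000·17.2000 + 0.2000·41.2000] = 21.1374
Node 0 (S = 80): V_0 = e^(−0.04)·[0.8000·3.3051 + 0.2000·21.1374] = 6.6021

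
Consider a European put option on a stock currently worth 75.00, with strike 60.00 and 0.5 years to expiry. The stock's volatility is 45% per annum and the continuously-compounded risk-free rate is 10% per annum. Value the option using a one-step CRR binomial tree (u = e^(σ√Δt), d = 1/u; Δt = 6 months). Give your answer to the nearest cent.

CRR parameters: u = e^(σ√Δt) = e^(0.45·√0.5) = 1.3746, d = 1/u = 0.7275
Per-period rate: rΔt = 0.1·0.5 = 0.05, so R = e^0.05 = 1.0513
Risk-neutral probability p = (e^0.05 − 0.7275)/(1.3746 − 0.7275) = 0.3238/0.6472 = 0.5003
Terminal stock prices: S_u = 103.1, S_d = 54.56
Terminal payoffs (K − S): max(-43.1, 0) = 0, max(5.441, 0) = 5.441
Node 0 (S = 75): V_0 = e^(−0.05)·[0.5003·0.0000 + 0.4997·5.4406] = 2.5859

2.59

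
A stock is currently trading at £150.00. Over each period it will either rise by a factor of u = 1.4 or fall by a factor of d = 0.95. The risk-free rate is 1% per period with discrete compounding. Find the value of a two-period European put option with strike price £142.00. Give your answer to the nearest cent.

£4.88

Risk-neutral probability p = (1 + 0.01 − 0.95)/(1.4 − 0.95) = 0.0600/0.4500 = 0.1333
Terminal stock prices: S_uu = 294, S_ud = 199.5, S_dd = 135.4
Terminal payoffs (K − S): max(-152, 0) = 0, max(-57.5, 0) = 0, max(6.625, 0) = 6.625
Node u (S = 210): V_u = 1/1.01·[0.1333·0.0000 + 0.8667·0.0000] = 0.0000
Node d (S = 142.5): V_d = 1/1.01·[0.1333·0.0000 + 0.8667·6.6250] = 5.6848
Node 0 (S = 150): V_0 = 1/1.01·[0.1333·0.0000 + 0.8667·5.6848] = 4.8781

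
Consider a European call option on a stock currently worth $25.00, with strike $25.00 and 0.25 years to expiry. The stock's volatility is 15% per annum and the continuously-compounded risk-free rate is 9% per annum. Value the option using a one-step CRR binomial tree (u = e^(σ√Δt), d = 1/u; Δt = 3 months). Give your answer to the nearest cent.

CRR parameters: u = e^(σ√Δt) = e^(0.15·√0.25) = 1.0779, d = 1/u = 0.9277
Per-period rate: rΔt = 0.09·0.25 = 0.0225, so R = e^0.0225 = 1.0228
Risk-neutral probability p = (e^0.0225 − 0.9277)/(1.0779 − 0.9277) = 0.0950/0.1501 = 0.6328
Terminal stock prices: S_u = 26.95, S_d = 23.19
Terminal payoffs (S − K): max(1.947, 0) = 1.947, max(-1.806, 0) = 0
Node 0 (S = 25): V_0 = e^(−0.0225)·[0.6328·1.9471 + 0.3672·0.0000] = 1.2047

$1.20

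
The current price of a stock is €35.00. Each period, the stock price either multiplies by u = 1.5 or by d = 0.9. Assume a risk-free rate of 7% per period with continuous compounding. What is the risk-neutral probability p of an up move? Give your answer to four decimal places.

p = 0.2875

Risk-neutral probability p = (e^0.07 − 0.9)/(1.5 − 0.9) = 0.1725/0.6000 = 0.2875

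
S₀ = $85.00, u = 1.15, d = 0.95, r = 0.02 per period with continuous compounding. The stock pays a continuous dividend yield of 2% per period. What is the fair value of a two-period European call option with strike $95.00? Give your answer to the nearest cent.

$1.05

Per-period risk-free factor R = e^0.02 = 1.0202; dividend-adjusted growth = e^(0.02−0.02) = 1.0000.
Risk-neutral probability p = (1.0000 − 0.95)/(1.15 − 0.95) = 0.0500/0.2000 = 0.2500
Terminal stock prices: S_uu = 112.4, S_ud = 92.86, S_dd = 76.71
Terminal payoffs (S − K): max(17.41, 0) = 17.41, max(-2.138, 0) = 0, max(-18.29, 0) = 0
Node u (S = 97.75): V_u = e^(−0.02)·[0.2500·17.4125 + 0.7500·0.0000] = 4.2669
Node d (S = 80.75): V_d = e^(−0.02)·[0.2500·0.0000 + 0.7500·0.0000] = 0.0000
Node 0 (S = 85): V_0 = e^(−0.02)·[0.2500·4.2669 + 0.7500·0.0000] = 1.0456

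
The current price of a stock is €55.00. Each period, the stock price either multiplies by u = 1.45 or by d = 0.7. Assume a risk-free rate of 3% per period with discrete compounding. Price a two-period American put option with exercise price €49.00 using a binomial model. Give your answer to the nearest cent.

Risk-neutral probability p = (1 + 0.03 − 0.7)/(1.45 − 0.7) = 0.3300/0.7500 = 0.4400
Terminal stock prices: S_uu = 115.6, S_ud = 55.82, S_dd = 26.95
Terminal payoffs (K − S): max(-66.64, 0) = 0, max(-6.825, 0) = 0, max(22.05, 0) = 22.05
Node u (S = 79.75): continuation = 1/1.03·[0.4400·0.0000 + 0.5600·0.0000] = 0.0000; exercise value = 0.0000 ≤ continuation, so V_u = 0.0000
Node d (S = 38.5): continuation = 1/1.03·[0.4400·0.0000 + 0.5600·22.0500] = 11.9883; exercise value = 10.5000 ≤ continuation, so V_d = 11.9883
Node 0 (S = 55): continuation = 1/1.03·[0.4400·0.0000 + 0.5600·11.9883] = 6.5179; exercise value = 0.0000 ≤ continuation, so V_0 = 6.5179

€6.52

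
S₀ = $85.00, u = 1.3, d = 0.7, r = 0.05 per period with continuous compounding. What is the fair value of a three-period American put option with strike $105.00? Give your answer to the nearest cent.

$24.56

Risk-neutral probability p = (e^0.05 − 0.7)/(1.3 − 0.7) = 0.3513/0.6000 = 0.5855
Terminal stock prices: S_uuu = 186.7, S_uud = 100.6, S_udd = 54.14, S_ddd = 29.15
Terminal payoffs (K − S): max(-81.75, 0) = 0, max(4.445, 0) = 4.445, max(50.86, 0) = 50.86, max(75.84, 0) = 75.84
Node uu (S = 143.7): continuation = e^(−0.05)·[0.5855·0.0000 + 0.4145·4.4450] = 1.7528; exercise value = 0.0000 ≤ continuation, so V_uu = 1.7528
Node ud (S = 77.35): continuation = e^(−0.05)·[0.5855·4.4450 + 0.4145·50.8550] = 22.5291; exercise value = 27.6500 > continuation, so V_ud = 27.6500 (exercise)
Node dd (S = 41.65): continuation = e^(−0.05)·[0.5855·50.8550 + 0.4145·75.8450] = 58.2291; exercise value = 63.3500 > continuation, so V_dd = 63.3500 (exercise)
Node u (S = 110.5): continuation = e^(−0.05)·[0.5855·1.7528 + 0.4145·27.6500] = 11.8794; exercise value = 0.0000 ≤ continuation, so V_u = 11.8794
Node d (S = 59.5): continuation = e^(−0.05)·[0.5855·27.6500 + 0.4145·63.3500] = 40.3791; exercise value = 45.5000 > continuation, so V_d = 45.5000 (exercise)
Node 0 (S = 85): continuation = e^(−0.05)·[0.5855·11.8794 + 0.4145·45.5000] = 24.5576; exercise value = 20.0000 ≤ continuation, so V_0 = 24.5576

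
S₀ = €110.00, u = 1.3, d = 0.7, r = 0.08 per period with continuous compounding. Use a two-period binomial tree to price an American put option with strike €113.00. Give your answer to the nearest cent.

€14.54

Risk-neutral probability p = (e^0.08 − 0.7)/(1.3 − 0.7) = 0.3833/0.6000 = 0.6388
Terminal stock prices: S_uu = 185.9, S_ud = 100.1, S_dd = 53.9
Terminal payoffs (K − S): max(-72.9, 0) = 0, max(12.9, 0) = 12.9, max(59.1, 0) = 59.1
Node u (S = 143): continuation = e^(−0.08)·[0.6388·0.0000 + 0.3612·12.9000] = 4.3011; exercise value = 0.0000 ≤ continuation, so V_u = 4.3011
Node d (S = 77): continuation = e^(−0.08)·[0.6388·12.9000 + 0.3612·59.1000] = 27.3121; exercise value = 36.0000 > continuation, so V_d = 36.0000 (exercise)
Node 0 (S = 110): continuation = e^(−0.08)·[0.6388·4.3011 + 0.3612·36.0000] = 14.5394; exercise value = 3.0000 ≤ continuation, so V_0 = 14.5394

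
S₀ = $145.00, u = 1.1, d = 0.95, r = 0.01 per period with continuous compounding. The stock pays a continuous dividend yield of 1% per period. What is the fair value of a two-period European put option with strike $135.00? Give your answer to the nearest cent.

Per-period risk-free factor R = e^0.01 = 1.0101; dividend-adjusted growth = e^(0.01−0.01) = 1.0000.
Risk-neutral probability p = (1.0000 − 0.95)/(1.1 − 0.95) = 0.0500/0.1500 = 0.3333
Terminal stock prices: S_uu = 175.5, S_ud = 151.5, S_dd = 130.9
Terminal payoffs (K − S): max(-40.45, 0) = 0, max(-16.53, 0) = 0, max(4.138, 0) = 4.138
Node u (S = 159.5): V_u = e^(−0.01)·[0.3333·0.0000 + 0.6667·0.0000] = 0.0000
Node d (S = 137.8): V_d = e^(−0.01)·[0.3333·0.0000 + 0.6667·4.1375] = 2.7309
Node 0 (S = 145): V_0 = e^(−0.01)·[0.3333·0.0000 + 0.6667·2.7309] = 1.8025

$1.80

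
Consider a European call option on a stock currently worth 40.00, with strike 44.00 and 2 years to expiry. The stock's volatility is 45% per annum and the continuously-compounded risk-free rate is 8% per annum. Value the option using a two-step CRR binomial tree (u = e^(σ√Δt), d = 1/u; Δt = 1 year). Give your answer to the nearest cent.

CRR parameters: u = e^(σ√Δt) = e^(0.45·√1) = 1.5683, d = 1/u = 0.6376
Per-period rate: rΔt = 0.08·1 = 0.08, so R = e^0.08 = 1.0833
Risk-neutral probability p = (e^0.08 − 0.6376)/(1.5683 − 0.6376) = 0.4457/0.9307 = 0.4789
Terminal stock prices: S_uu = 98.38, S_ud = 40, S_dd = 16.26
Terminal payoffs (S − K): max(54.38, 0) = 54.38, max(-4, 0) = 0, max(-27.74, 0) = 0
Node u (S = 62.73): V_u = e^(−0.08)·[0.4789·54.3841 + 0.5211·0.0000] = 24.0397
Node d (S = 25.51): V_d = e^(−0.08)·[0.4789·0.0000 + 0.5211·0.0000] = 0.0000
Node 0 (S = 40): V_0 = e^(−0.08)·[0.4789·24.0397 + 0.5211·0.0000] = 10.6264

10.63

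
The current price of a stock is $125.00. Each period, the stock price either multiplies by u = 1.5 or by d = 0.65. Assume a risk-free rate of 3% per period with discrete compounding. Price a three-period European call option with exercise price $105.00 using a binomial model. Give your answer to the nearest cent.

Risk-neutral probability p = (1 + 0.03 − 0.65)/(1.5 − 0.65) = 0.3800/0.8500 = 0.4471
Terminal stock prices: S_uuu = 421.9, S_uud = 182.8, S_udd = 79.22, S_ddd = 34.33
Terminal payoffs (S − K): max(316.9, 0) = 316.9, max(77.81, 0) = 77.81, max(-25.78, 0) = 0, max(-70.67, 0) = 0
Node uu (S = 281.2): V_uu = 1/1.03·[0.4471·316.8750 + 0.5529·77.8125] = 179.3083
Node ud (S = 121.9): V_ud = 1/1.03·[0.4471·77.8125 + 0.5529·0.0000] = 33.7736
Node dd (S = 52.81): V_dd = 1/1.03·[0.4471·0.0000 + 0.5529·0.0000] = 0.0000
Node u (S = 187.5): V_u = 1/1.03·[0.4471·179.3083 + 0.5529·33.7736] = 95.9574
Node d (S = 81.25): V_d = 1/1.03·[0.4471·33.7736 + 0.5529·0.0000] = 14.6590
Node 0 (S = 125): V_0 = 1/1.03·[0.4471·95.9574 + 0.5529·14.6590] = 49.5186

$49.52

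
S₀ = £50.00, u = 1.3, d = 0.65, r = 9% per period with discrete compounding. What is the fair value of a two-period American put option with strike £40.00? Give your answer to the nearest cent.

£2.22

Risk-neutral probability p = (1 + 0.09 − 0.65)/(1.3 − 0.65) = 0.4400/0.6500 = 0.6769
Terminal stock prices: S_uu = 84.5, S_ud = 42.25, S_dd = 21.13
Terminal payoffs (K − S): max(-44.5, 0) = 0, max(-2.25, 0) = 0, max(18.87, 0) = 18.87
Node u (S = 65): continuation = 1/1.09·[0.6769·0.0000 + 0.3231·0.0000] = 0.0000; exercise value = 0.0000 ≤ continuation, so V_u = 0.0000
Node d (S = 32.5): continuation = 1/1.09·[0.6769·0.0000 + 0.3231·18.8750] = 5.5946; exercise value = 7.5000 > continuation, so V_d = 7.5000 (exercise)
Node 0 (S = 50): continuation = 1/1.09·[0.6769·0.0000 + 0.3231·7.5000] = 2.2230; exercise value = 0.0000 ≤ continuation, so V_0 = 2.2230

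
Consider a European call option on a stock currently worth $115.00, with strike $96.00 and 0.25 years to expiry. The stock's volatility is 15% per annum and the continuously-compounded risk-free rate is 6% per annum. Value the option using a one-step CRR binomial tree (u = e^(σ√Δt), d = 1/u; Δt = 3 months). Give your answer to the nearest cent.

CRR parameters: u = e^(σ√Δt) = e^(0.15·√0.25) = 1.0779, d = 1/u = 0.9277
Per-period rate: rΔt = 0.06·0.25 = 0.015, so R = e^0.015 = 1.0151
Risk-neutral probability p = (e^0.015 − 0.9277)/(1.0779 − 0.9277) = 0.0874/0.1501 = 0.5819
Terminal stock prices: S_u = 124, S_d = 106.7
Terminal payoffs (S − K): max(27.96, 0) = 27.96, max(10.69, 0) = 10.69
Node 0 (S = 115): V_0 = e^(−0.015)·[0.5819·27.9567 + 0.4181·10.6905] = 20.4293

$20.43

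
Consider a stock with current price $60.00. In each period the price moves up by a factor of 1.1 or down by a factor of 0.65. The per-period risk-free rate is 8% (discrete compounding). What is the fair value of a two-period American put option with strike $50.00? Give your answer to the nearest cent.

Risk-neutral probability p = (1 + 0.08 − 0.65)/(1.1 − 0.65) = 0.4300/0.4500 = 0.9556
Terminal stock prices: S_uu = 72.6, S_ud = 42.9, S_dd = 25.35
Terminal payoffs (K − S): max(-22.6, 0) = 0, max(7.1, 0) = 7.1, max(24.65, 0) = 24.65
Node u (S = 66): continuation = 1/1.08·[0.9556·0.0000 + 0.0444·7.1000] = 0.2922; exercise value = 0.0000 ≤ continuation, so V_u = 0.2922
Node d (S = 39): continuation = 1/1.08·[0.9556·7.1000 + 0.0444·24.6500] = 7.2963; exercise value = 11.0000 > continuation, so V_d = 11.0000 (exercise)
Node 0 (S = 60): continuation = 1/1.08·[0.9556·0.2922 + 0.0444·11.0000] = 0.7112; exercise value = 0.0000 ≤ continuation, so V_0 = 0.7112

$0.71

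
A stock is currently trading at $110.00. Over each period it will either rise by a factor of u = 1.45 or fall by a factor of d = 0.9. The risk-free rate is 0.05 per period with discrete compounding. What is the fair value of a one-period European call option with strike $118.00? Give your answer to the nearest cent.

$10.78

Risk-neutral probability p = (1 + 0.05 − 0.9)/(1.45 − 0.9) = 0.1500/0.5500 = 0.2727
Terminal stock prices: S_u = 159.5, S_d = 99
Terminal payoffs (S − K): max(41.5, 0) = 41.5, max(-19, 0) = 0
Node 0 (S = 110): V_0 = 1/1.05·[0.2727·41.5000 + 0.7273·0.0000] = 10.7792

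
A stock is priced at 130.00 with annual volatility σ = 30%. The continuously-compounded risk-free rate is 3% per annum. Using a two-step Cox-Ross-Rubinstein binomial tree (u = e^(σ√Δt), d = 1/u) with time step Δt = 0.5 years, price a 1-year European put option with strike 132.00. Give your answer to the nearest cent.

13.17

CRR parameters: u = e^(σ√Δt) = e^(0.3·√0.5) = 1.2363, d = 1/u = 0.8089
Per-period rate: rΔt = 0.03·0.5 = 0.015, so R = e^0.015 = 1.0151
Risk-neutral probability p = (e^0.015 − 0.8089)/(1.2363 − 0.8089) = 0.2063/0.4275 = 0.4825
Terminal stock prices: S_uu = 198.7, S_ud = 130, S_dd = 85.05
Terminal payoffs (K − S): max(-66.7, 0) = 0, max(2, 0) = 2, max(46.95, 0) = 46.95
Node u (S = 160.7): V_u = e^(−0.015)·[0.4825·0.0000 + 0.5175·2.0000] = 1.0195
Node d (S = 105.2): V_d = e^(−0.015)·[0.4825·2.0000 + 0.5175·46.9474] = 24.8832
Node 0 (S = 130): V_0 = e^(−0.015)·[0.4825·1.0195 + 0.5175·24.8832] = 13.1695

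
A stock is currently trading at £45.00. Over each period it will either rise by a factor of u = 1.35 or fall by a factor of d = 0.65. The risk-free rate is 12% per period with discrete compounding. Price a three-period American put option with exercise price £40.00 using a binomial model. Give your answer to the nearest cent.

Risk-neutral probability p = (1 + 0.12 − 0.65)/(1.35 − 0.65) = 0.4700/0.7000 = 0.6714
Terminal stock prices: S_uuu = 110.7, S_uud = 53.31, S_udd = 25.67, S_ddd = 12.36
Terminal payoffs (K − S): max(-70.72, 0) = 0, max(-13.31, 0) = 0, max(14.33, 0) = 14.33, max(27.64, 0) = 27.64
Node uu (S = 82.01): continuation = 1/1.12·[0.6714·0.0000 + 0.3286·0.0000] = 0.0000; exercise value = 0.0000 ≤ continuation, so V_uu = 0.0000
Node ud (S = 39.49): continuation = 1/1.12·[0.6714·0.0000 + 0.3286·14.3331] = 4.2049; exercise value = 0.5125 ≤ continuation, so V_ud = 4.2049
Node dd (S = 19.01): continuation = 1/1.12·[0.6714·14.3331 + 0.3286·27.6419] = 16.7018; exercise value = 20.9875 > continuation, so V_dd = 20.9875 (exercise)
Node u (S = 60.75): continuation = 1/1.12·[0.6714·0.0000 + 0.3286·4.2049] = 1.2336; exercise value = 0.0000 ≤ continuation, so V_u = 1.2336
Node d (S = 29.25): continuation = 1/1.12·[0.6714·4.2049 + 0.3286·20.9875] = 8.6778; exercise value = 10.7500 > continuation, so V_d = 10.7500 (exercise)
Node 0 (S = 45): continuation = 1/1.12·[0.6714·1.2336 + 0.3286·10.7500] = 3.8932; exercise value = 0.0000 ≤ continuation, so V_0 = 3.8932

£3.89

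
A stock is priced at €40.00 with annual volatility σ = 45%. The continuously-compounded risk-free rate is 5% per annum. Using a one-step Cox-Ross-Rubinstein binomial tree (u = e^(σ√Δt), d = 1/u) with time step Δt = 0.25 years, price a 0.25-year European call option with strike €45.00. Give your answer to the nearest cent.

€2.37

CRR parameters: u = e^(σ√Δt) = e^(0.45·√0.25) = 1.2523, d = 1/u = 0.7985
Per-period rate: rΔt = 0.05·0.25 = 0.0125, so R = e^0.0125 = 1.0126
Risk-neutral probability p = (e^0.0125 − 0.7985)/(1.2523 − 0.7985) = 0.2141/0.4538 = 0.4717
Terminal stock prices: S_u = 50.09, S_d = 31.94
Terminal payoffs (S − K): max(5.093, 0) = 5.093, max(-13.06, 0) = 0
Node 0 (S = 40): V_0 = e^(−0.0125)·[0.4717·5.0929 + 0.5283·0.0000] = 2.3725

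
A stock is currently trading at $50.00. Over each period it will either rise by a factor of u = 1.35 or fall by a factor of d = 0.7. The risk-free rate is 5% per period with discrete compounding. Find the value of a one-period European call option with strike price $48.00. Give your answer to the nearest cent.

$10.00

Risk-neutral probability p = (1 + 0.05 − 0.7)/(1.35 − 0.7) = 0.3500/0.6500 = 0.5385
Terminal stock prices: S_u = 67.5, S_d = 35
Terminal payoffs (S − K): max(19.5, 0) = 19.5, max(-13, 0) = 0
Node 0 (S = 50): V_0 = 1/1.05·[0.5385·19.5000 + 0.4615·0.0000] = 10.0000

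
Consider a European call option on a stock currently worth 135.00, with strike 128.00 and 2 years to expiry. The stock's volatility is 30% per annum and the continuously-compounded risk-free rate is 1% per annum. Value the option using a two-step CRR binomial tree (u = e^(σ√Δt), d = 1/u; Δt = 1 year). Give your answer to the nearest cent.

CRR parameters: u = e^(σ√Δt) = e^(0.3·√1) = 1.3499, d = 1/u = 0.7408
Per-period rate: rΔt = 0.01·1 = 0.01, so R = e^0.01 = 1.0101
Risk-neutral probability p = (e^0.01 − 0.7408)/(1.3499 − 0.7408) = 0.2692/0.6090 = 0.4421
Terminal stock prices: S_uu = 246, S_ud = 135, S_dd = 74.09
Terminal payoffs (S − K): max(118, 0) = 118, max(7, 0) = 7, max(-53.91, 0) = 0
Node u (S = 182.2): V_u = e^(−0.01)·[0.4421·117.9860 + 0.5579·7.0000] = 55.5046
Node d (S = 100): V_d = e^(−0.01)·[0.4421·7.0000 + 0.5579·0.0000] = 3.0636
Node 0 (S = 135): V_0 = e^(−0.01)·[0.4421·55.5046 + 0.5579·3.0636] = 25.9845

25.98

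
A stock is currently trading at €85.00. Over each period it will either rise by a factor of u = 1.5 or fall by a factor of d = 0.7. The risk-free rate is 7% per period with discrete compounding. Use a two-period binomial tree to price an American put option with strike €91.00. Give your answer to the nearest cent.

€16.20

Risk-neutral probability p = (1 + 0.07 − 0.7)/(1.5 − 0.7) = 0.3700/0.8000 = 0.4625
Terminal stock prices: S_uu = 191.2, S_ud = 89.25, S_dd = 41.65
Terminal payoffs (K − S): max(-100.2, 0) = 0, max(1.75, 0) = 1.75, max(49.35, 0) = 49.35
Node u (S = 127.5): continuation = 1/1.07·[0.4625·0.0000 + 0.5375·1.7500] = 0.8791; exercise value = 0.0000 ≤ continuation, so V_u = 0.8791
Node d (S = 59.5): continuation = 1/1.07·[0.4625·1.7500 + 0.5375·49.3500] = 25.5467; exercise value = 31.5000 > continuation, so V_d = 31.5000 (exercise)
Node 0 (S = 85): continuation = 1/1.07·[0.4625·0.8791 + 0.5375·31.5000] = 16.2036; exercise value = 6.0000 ≤ continuation, so V_0 = 16.2036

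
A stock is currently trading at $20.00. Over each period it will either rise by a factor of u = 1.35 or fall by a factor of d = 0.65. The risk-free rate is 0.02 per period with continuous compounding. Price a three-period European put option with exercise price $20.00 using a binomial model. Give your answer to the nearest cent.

$4.28

Risk-neutral probability p = (e^0.02 − 0.65)/(1.35 − 0.65) = 0.3702/0.7000 = 0.5289
Terminal stock prices: S_uuu = 49.21, S_uud = 23.69, S_udd = 11.41, S_ddd = 5.492
Terminal payoffs (K − S): max(-29.21, 0) = 0, max(-3.693, 0) = 0, max(8.592, 0) = 8.592, max(14.51, 0) = 14.51
Node uu (S = 36.45): V_uu = e^(−0.02)·[0.5289·0.0000 + 0.4711·0.0000] = 0.0000
Node ud (S = 17.55): V_ud = e^(−0.02)·[0.5289·0.0000 + 0.4711·8.5925] = 3.9681
Node dd (S = 8.45): V_dd = e^(−0.02)·[0.5289·8.5925 + 0.4711·14.5075] = 11.1540
Node u (S = 27): V_u = e^(−0.02)·[0.5289·0.0000 + 0.4711·3.9681] = 1.8325
Node d (S = 13): V_d = e^(−0.02)·[0.5289·3.9681 + 0.4711·11.1540] = 7.2081
Node 0 (S = 20): V_0 = e^(−0.02)·[0.5289·1.8325 + 0.4711·7.2081] = 4.2787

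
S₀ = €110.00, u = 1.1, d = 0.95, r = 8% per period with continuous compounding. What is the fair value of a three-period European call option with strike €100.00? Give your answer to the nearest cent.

€31.34

Risk-neutral probability p = (e^0.08 − 0.95)/(1.1 − 0.95) = 0.1333/0.1500 = 0.8886
Terminal stock prices: S_uuu = 146.4, S_uud = 126.4, S_udd = 109.2, S_ddd = 94.31
Terminal payoffs (S − K): max(46.41, 0) = 46.41, max(26.45, 0) = 26.45, max(9.203, 0) = 9.203, max(-5.689, 0) = 0
Node uu (S = 133.1): V_uu = e^(−0.08)·[0.8886·46.4100 + 0.1114·26.4450] = 40.7884
Node ud (S = 115): V_ud = e^(−0.08)·[0.8886·26.4450 + 0.1114·9.2025] = 22.6384
Node dd (S = 99.27): V_dd = e^(−0.08)·[0.8886·9.2025 + 0.1114·0.0000] = 7.5485
Node u (S = 121): V_u = e^(−0.08)·[0.8886·40.7884 + 0.1114·22.6384] = 35.7856
Node d (S = 104.5): V_d = e^(−0.08)·[0.8886·22.6384 + 0.1114·7.5485] = 19.3458
Node 0 (S = 110): V_0 = e^(−0.08)·[0.8886·35.7856 + 0.1114·19.3458] = 31.3434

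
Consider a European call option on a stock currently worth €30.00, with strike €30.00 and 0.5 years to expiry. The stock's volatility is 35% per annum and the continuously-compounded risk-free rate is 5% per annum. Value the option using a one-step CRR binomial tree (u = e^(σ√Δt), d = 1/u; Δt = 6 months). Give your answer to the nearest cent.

€4.02

CRR parameters: u = e^(σ√Δt) = e^(0.35·√0.5) = 1.2808, d = 1/u = 0.7808
Per-period rate: rΔt = 0.05·0.5 = 0.025, so R = e^0.025 = 1.0253
Risk-neutral probability p = (e^0.025 − 0.7808)/(1.2808 − 0.7808) = 0.2446/0.5000 = 0.4891
Terminal stock prices: S_u = 38.42, S_d = 23.42
Terminal payoffs (S − K): max(8.424, 0) = 8.424, max(-6.577, 0) = 0
Node 0 (S = 30): V_0 = e^(−0.025)·[0.4891·8.4241 + 0.5109·0.0000] = 4.0182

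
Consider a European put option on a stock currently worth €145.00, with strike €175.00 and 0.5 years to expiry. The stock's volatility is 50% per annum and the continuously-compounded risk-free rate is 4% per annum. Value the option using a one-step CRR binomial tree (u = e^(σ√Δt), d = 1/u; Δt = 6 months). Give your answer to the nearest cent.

€40.13

CRR parameters: u = e^(σ√Δt) = e^(0.5·√0.5) = 1.4241, d = 1/u = 0.7022
Per-period rate: rΔt = 0.04·0.5 = 0.02, so R = e^0.02 = 1.0202
Risk-neutral probability p = (e^0.02 − 0.7022)/(1.4241 − 0.7022) = 0.3180/0.7219 = 0.4405
Terminal stock prices: S_u = 206.5, S_d = 101.8
Terminal payoffs (K − S): max(-31.5, 0) = 0, max(73.18, 0) = 73.18
Node 0 (S = 145): V_0 = e^(−0.02)·[0.4405·0.0000 + 0.5595·73.1827] = 40.1347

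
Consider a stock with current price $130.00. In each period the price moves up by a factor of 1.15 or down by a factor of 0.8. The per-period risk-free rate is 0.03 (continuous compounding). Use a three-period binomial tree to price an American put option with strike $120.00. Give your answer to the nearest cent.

$7.46

Risk-neutral probability p = (e^0.03 − 0.8)/(1.15 − 0.8) = 0.2305/0.3500 = 0.6584
Terminal stock prices: S_uuu = 197.7, S_uud = 137.5, S_udd = 95.68, S_ddd = 66.56
Terminal payoffs (K − S): max(-77.71, 0) = 0, max(-17.54, 0) = 0, max(24.32, 0) = 24.32, max(53.44, 0) = 53.44
Node uu (S = 171.9): continuation = e^(−0.03)·[0.6584·0.0000 + 0.3416·0.0000] = 0.0000; exercise value = 0.0000 ≤ continuation, so V_uu = 0.0000
Node ud (S = 119.6): continuation = e^(−0.03)·[0.6584·0.0000 + 0.3416·24.3200] = 8.0612; exercise value = 0.4000 ≤ continuation, so V_ud = 8.0612
Node dd (S = 83.2): continuation = e^(−0.03)·[0.6584·24.3200 + 0.3416·53.4400] = 33.2535; exercise value = 36.8000 > continuation, so V_dd = 36.8000 (exercise)
Node u (S = 149.5): continuation = e^(−0.03)·[0.6584·0.0000 + 0.3416·8.0612] = 2.6720; exercise value = 0.0000 ≤ continuation, so V_u = 2.6720
Node d (S = 104): continuation = e^(−0.03)·[0.6584·8.0612 + 0.3416·36.8000] = 17.3488; exercise value = 16.0000 ≤ continuation, so V_d = 17.3488
Node 0 (S = 130): continuation = e^(−0.03)·[0.6584·2.6720 + 0.3416·17.3488] = 7.4579; exercise value = 0.0000 ≤ continuation, so V_0 = 7.4579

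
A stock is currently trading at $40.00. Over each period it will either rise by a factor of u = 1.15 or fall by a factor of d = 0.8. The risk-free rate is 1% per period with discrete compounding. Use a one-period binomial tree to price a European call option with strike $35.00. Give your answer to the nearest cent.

$6.53

Risk-neutral probability p = (1 + 0.01 − 0.8)/(1.15 − 0.8) = 0.2100/0.3500 = 0.6000
Terminal stock prices: S_u = 46, S_d = 32
Terminal payoffs (S − K): max(11, 0) = 11, max(-3, 0) = 0
Node 0 (S = 40): V_0 = 1/1.01·[0.6000·11.0000 + 0.4000·0.0000] = 6.5347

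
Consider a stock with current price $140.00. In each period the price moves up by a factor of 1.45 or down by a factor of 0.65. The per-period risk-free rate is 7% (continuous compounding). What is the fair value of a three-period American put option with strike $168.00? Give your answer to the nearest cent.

Risk-neutral probability p = (e^0.07 − 0.65)/(1.45 − 0.65) = 0.4225/0.8000 = 0.5281
Terminal stock prices: S_uuu = 426.8, S_uud = 191.3, S_udd = 85.77, S_ddd = 38.45
Terminal payoffs (K − S): max(-258.8, 0) = 0, max(-23.33, 0) = 0, max(82.23, 0) = 82.23, max(129.6, 0) = 129.6
Node uu (S = 294.4): continuation = e^(−0.07)·[0.5281·0.0000 + 0.4719·0.0000] = 0.0000; exercise value = 0.0000 ≤ continuation, so V_uu = 0.0000
Node ud (S = 132): continuation = e^(−0.07)·[0.5281·0.0000 + 0.4719·82.2325] = 36.1793; exercise value = 36.0500 ≤ continuation, so V_ud = 36.1793
Node dd (S = 59.15): continuation = e^(−0.07)·[0.5281·82.2325 + 0.4719·129.5525] = 97.4922; exercise value = 108.8500 > continuation, so V_dd = 108.8500 (exercise)
Node u (S = 203): continuation = e^(−0.07)·[0.5281·0.0000 + 0.4719·36.1793] = 15.9176; exercise value = 0.0000 ≤ continuation, so V_u = 15.9176
Node d (S = 91): continuation = e^(−0.07)·[0.5281·36.1793 + 0.4719·108.8500] = 65.7058; exercise value = 77.0000 > continuation, so V_d = 77.0000 (exercise)
Node 0 (S = 140): continuation = e^(−0.07)·[0.5281·15.9176 + 0.4719·77.0000] = 41.7155; exercise value = 28.0000 ≤ continuation, so V_0 = 41.7155

$41.72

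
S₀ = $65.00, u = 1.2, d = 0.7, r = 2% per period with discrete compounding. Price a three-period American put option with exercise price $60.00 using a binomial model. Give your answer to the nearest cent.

$6.91

Risk-neutral probability p = (1 + 0.02 − 0.7)/(1.2 − 0.7) = 0.3200/0.5000 = 0.6400
Terminal stock prices: S_uuu = 112.3, S_uud = 65.52, S_udd = 38.22, S_ddd = 22.29
Terminal payoffs (K − S): max(-52.32, 0) = 0, max(-5.52, 0) = 0, max(21.78, 0) = 21.78, max(37.71, 0) = 37.71
Node uu (S = 93.6): continuation = 1/1.02·[0.6400·0.0000 + 0.3600·0.0000] = 0.0000; exercise value = 0.0000 ≤ continuation, so V_uu = 0.0000
Node ud (S = 54.6): continuation = 1/1.02·[0.6400·0.0000 + 0.3600·21.7800] = 7.6871; exercise value = 5.4000 ≤ continuation, so V_ud = 7.6871
Node dd (S = 31.85): continuation = 1/1.02·[0.6400·21.7800 + 0.3600·37.7050] = 26.9735; exercise value = 28.1500 > continuation, so V_dd = 28.1500 (exercise)
Node u (S = 78): continuation = 1/1.02·[0.6400·0.0000 + 0.3600·7.6871] = 2.7131; exercise value = 0.0000 ≤ continuation, so V_u = 2.7131
Node d (S = 45.5): continuation = 1/1.02·[0.6400·7.6871 + 0.3600·28.1500] = 14.7585; exercise value = 14.5000 ≤ continuation, so V_d = 14.7585
Node 0 (S = 65): continuation = 1/1.02·[0.6400·2.7131 + 0.3600·14.7585] = 6.9112; exercise value = 0.0000 ≤ continuation, so V_0 = 6.9112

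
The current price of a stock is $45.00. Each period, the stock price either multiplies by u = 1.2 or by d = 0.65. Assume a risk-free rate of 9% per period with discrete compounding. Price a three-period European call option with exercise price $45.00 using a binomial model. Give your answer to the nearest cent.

$12.95

Risk-neutral probability p = (1 + 0.09 − 0.65)/(1.2 − 0.65) = 0.4400/0.5500 = 0.8000
Terminal stock prices: S_uuu = 77.76, S_uud = 42.12, S_udd = 22.82, S_ddd = 12.36
Terminal payoffs (S − K): max(32.76, 0) = 32.76, max(-2.88, 0) = 0, max(-22.18, 0) = 0, max(-32.64, 0) = 0
Node uu (S = 64.8): V_uu = 1/1.09·[0.8000·32.7600 + 0.2000·0.0000] = 24.0440
Node ud (S = 35.1): V_ud = 1/1.09·[0.8000·0.0000 + 0.2000·0.0000] = 0.0000
Node dd (S = 19.01): V_dd = 1/1.09·[0.8000·0.0000 + 0.2000·0.0000] = 0.0000
Node u (S = 54): V_u = 1/1.09·[0.8000·24.0440 + 0.2000·0.0000] = 17.6470
Node d (S = 29.25): V_d = 1/1.09·[0.8000·0.0000 + 0.2000·0.0000] = 0.0000
Node 0 (S = 45): V_0 = 1/1.09·[0.8000·17.6470 + 0.2000·0.0000] = 12.9519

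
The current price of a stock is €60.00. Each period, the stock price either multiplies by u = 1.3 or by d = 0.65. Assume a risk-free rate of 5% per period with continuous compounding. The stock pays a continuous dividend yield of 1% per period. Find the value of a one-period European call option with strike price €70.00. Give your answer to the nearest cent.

Per-period risk-free factor R = e^0.05 = 1.0513; dividend-adjusted growth = e^(0.05−0.01) = 1.0408.
Risk-neutral probability p = (1.0408 − 0.65)/(1.3 − 0.65) = 0.3908/0.6500 = 0.6012
Terminal stock prices: S_u = 78, S_d = 39
Terminal payoffs (S − K): max(8, 0) = 8, max(-31, 0) = 0
Node 0 (S = 60): V_0 = e^(−0.05)·[0.6012·8.0000 + 0.3988·0.0000] = 4.5754

€4.58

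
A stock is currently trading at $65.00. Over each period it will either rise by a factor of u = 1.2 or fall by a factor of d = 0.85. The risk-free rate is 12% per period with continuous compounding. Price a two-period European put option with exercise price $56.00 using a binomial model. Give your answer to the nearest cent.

Risk-neutral probability p = (e^0.12 − 0.85)/(1.2 − 0.85) = 0.2775/0.3500 = 0.7928
Terminal stock prices: S_uu = 93.6, S_ud = 66.3, S_dd = 46.96
Terminal payoffs (K − S): max(-37.6, 0) = 0, max(-10.3, 0) = 0, max(9.038, 0) = 9.038
Node u (S = 78): V_u = e^(−0.12)·[0.7928·0.0000 + 0.2072·0.0000] = 0.0000
Node d (S = 55.25): V_d = e^(−0.12)·[0.7928·0.0000 + 0.2072·9.0375] = 1.6604
Node 0 (S = 65): V_0 = e^(−0.12)·[0.7928·0.0000 + 0.2072·1.6604] = 0.3051

$0.31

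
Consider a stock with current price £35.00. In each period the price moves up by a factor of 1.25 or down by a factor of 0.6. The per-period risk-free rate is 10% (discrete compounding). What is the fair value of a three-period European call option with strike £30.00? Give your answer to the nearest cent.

£13.98

Risk-neutral probability p = (1 + 0.1 − 0.6)/(1.25 − 0.6) = 0.5000/0.6500 = 0.7692
Terminal stock prices: S_uuu = 68.36, S_uud = 32.81, S_udd = 15.75, S_ddd = 7.56
Terminal payoffs (S − K): max(38.36, 0) = 38.36, max(2.812, 0) = 2.812, max(-14.25, 0) = 0, max(-22.44, 0) = 0
Node uu (S = 54.69): V_uu = 1/1.1·[0.7692·38.3594 + 0.2308·2.8125] = 27.4148
Node ud (S = 26.25): V_ud = 1/1.1·[0.7692·2.8125 + 0.2308·0.0000] = 1.9668
Node dd (S = 12.6): V_dd = 1/1.1·[0.7692·0.0000 + 0.2308·0.0000] = 0.0000
Node u (S = 43.75): V_u = 1/1.1·[0.7692·27.4148 + 0.2308·1.9668] = 19.5838
Node d (S = 21): V_d = 1/1.1·[0.7692·1.9668 + 0.2308·0.0000] = 1.3754
Node 0 (S = 35): V_0 = 1/1.1·[0.7692·19.5838 + 0.2308·1.3754] = 13.9835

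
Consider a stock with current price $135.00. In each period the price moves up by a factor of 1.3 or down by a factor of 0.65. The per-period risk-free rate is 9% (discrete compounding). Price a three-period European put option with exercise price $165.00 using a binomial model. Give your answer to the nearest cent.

$23.93

Risk-neutral probability p = (1 + 0.09 − 0.65)/(1.3 − 0.65) = 0.4400/0.6500 = 0.6769
Terminal stock prices: S_uuu = 296.6, S_uud = 148.3, S_udd = 74.15, S_ddd = 37.07
Terminal payoffs (K − S): max(-131.6, 0) = 0, max(16.7, 0) = 16.7, max(90.85, 0) = 90.85, max(127.9, 0) = 127.9
Node uu (S = 228.2): V_uu = 1/1.09·[0.6769·0.0000 + 0.3231·16.7025] = 4.9506
Node ud (S = 114.1): V_ud = 1/1.09·[0.6769·16.7025 + 0.3231·90.8512] = 37.3011
Node dd (S = 57.04): V_dd = 1/1.09·[0.6769·90.8512 + 0.3231·127.9256] = 94.3386
Node u (S = 175.5): V_u = 1/1.09·[0.6769·4.9506 + 0.3231·37.3011] = 14.1306
Node d (S = 87.75): V_d = 1/1.09·[0.6769·37.3011 + 0.3231·94.3386] = 51.1272
Node 0 (S = 135): V_0 = 1/1.09·[0.6769·14.1306 + 0.3231·51.1272] = 23.9297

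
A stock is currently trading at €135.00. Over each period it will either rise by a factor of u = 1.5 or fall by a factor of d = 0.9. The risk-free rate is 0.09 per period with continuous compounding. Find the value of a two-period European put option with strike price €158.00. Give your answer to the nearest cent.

€18.59

Risk-neutral probability p = (e^0.09 − 0.9)/(1.5 − 0.9) = 0.1942/0.6000 = 0.3236
Terminal stock prices: S_uu = 303.8, S_ud = 182.2, S_dd = 109.4
Terminal payoffs (K − S): max(-145.8, 0) = 0, max(-24.25, 0) = 0, max(48.65, 0) = 48.65
Node u (S = 202.5): V_u = e^(−0.09)·[0.3236·0.0000 + 0.6764·0.0000] = 0.0000
Node d (S = 121.5): V_d = e^(−0.09)·[0.3236·0.0000 + 0.6764·48.6500] = 30.0735
Node 0 (S = 135): V_0 = e^(−0.09)·[0.3236·0.0000 + 0.6764·30.0735] = 18.5903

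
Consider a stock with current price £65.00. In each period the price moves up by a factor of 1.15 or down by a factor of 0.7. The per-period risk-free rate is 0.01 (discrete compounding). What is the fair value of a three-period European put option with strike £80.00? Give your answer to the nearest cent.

Risk-neutral probability p = (1 + 0.01 − 0.7)/(1.15 − 0.7) = 0.3100/0.4500 = 0.6889
Terminal stock prices: S_uuu = 98.86, S_uud = 60.17, S_udd = 36.63, S_ddd = 22.29
Terminal payoffs (K − S): max(-18.86, 0) = 0, max(19.83, 0) = 19.83, max(43.37, 0) = 43.37, max(57.71, 0) = 57.71
Node uu (S = 85.96): V_uu = 1/1.01·[0.6889·0.0000 + 0.3111·19.8263] = 6.1071
Node ud (S = 52.32): V_ud = 1/1.01·[0.6889·19.8263 + 0.3111·43.3725] = 26.8829
Node dd (S = 31.85): V_dd = 1/1.01·[0.6889·43.3725 + 0.3111·57.7050] = 47.3579
Node u (S = 74.75): V_u = 1/1.01·[0.6889·6.1071 + 0.3111·26.8829] = 12.4462
Node d (S = 45.5): V_d = 1/1.01·[0.6889·26.8829 + 0.3111·47.3579] = 32.9237
Node 0 (S = 65): V_0 = 1/1.01·[0.6889·12.4462 + 0.3111·32.9237] = 18.6307

£18.63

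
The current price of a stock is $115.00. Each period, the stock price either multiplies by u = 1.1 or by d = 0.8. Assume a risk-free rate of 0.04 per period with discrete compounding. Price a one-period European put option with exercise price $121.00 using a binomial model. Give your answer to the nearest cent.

$5.58

Risk-neutral probability p = (1 + 0.04 − 0.8)/(1.1 − 0.8) = 0.2400/0.3000 = 0.8000
Terminal stock prices: S_u = 126.5, S_d = 92
Terminal payoffs (K − S): max(-5.5, 0) = 0, max(29, 0) = 29
Node 0 (S = 115): V_0 = 1/1.04·[0.8000·0.0000 + 0.2000·29.0000] = 5.5769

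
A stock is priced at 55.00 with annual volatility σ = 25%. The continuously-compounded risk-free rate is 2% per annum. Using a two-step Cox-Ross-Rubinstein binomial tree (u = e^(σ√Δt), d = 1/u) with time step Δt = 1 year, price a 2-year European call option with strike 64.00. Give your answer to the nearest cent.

5.85

CRR parameters: u = e^(σ√Δt) = e^(0.25·√1) = 1.2840, d = 1/u = 0.7788
Per-period rate: rΔt = 0.02·1 = 0.02, so R = e^0.02 = 1.0202
Risk-neutral probability p = (e^0.02 − 0.7788)/(1.2840 − 0.7788) = 0.2414/0.5052 = 0.4778
Terminal stock prices: S_uu = 90.68, S_ud = 55, S_dd = 33.36
Terminal payoffs (S − K): max(26.68, 0) = 26.68, max(-9, 0) = 0, max(-30.64, 0) = 0
Node u (S = 70.62): V_u = e^(−0.02)·[0.4778·26.6797 + 0.5222·0.0000] = 12.4953
Node d (S = 42.83): V_d = e^(−0.02)·[0.4778·0.0000 + 0.5222·0.0000] = 0.0000
Node 0 (S = 55): V_0 = e^(−0.02)·[0.4778·12.4953 + 0.5222·0.0000] = 5.8522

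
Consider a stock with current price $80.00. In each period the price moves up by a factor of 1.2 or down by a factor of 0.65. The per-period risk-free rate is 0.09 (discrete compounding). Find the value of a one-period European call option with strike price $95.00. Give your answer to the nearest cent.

Risk-neutral probability p = (1 + 0.09 − 0.65)/(1.2 − 0.65) = 0.4400/0.5500 = 0.8000
Terminal stock prices: S_u = 96, S_d = 52
Terminal payoffs (S − K): max(1, 0) = 1, max(-43, 0) = 0
Node 0 (S = 80): V_0 = 1/1.09·[0.8000·1.0000 + 0.2000·0.0000] = 0.7339

$0.73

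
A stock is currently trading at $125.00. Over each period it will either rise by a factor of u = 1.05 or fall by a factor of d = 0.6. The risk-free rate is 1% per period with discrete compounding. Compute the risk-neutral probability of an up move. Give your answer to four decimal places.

Risk-neutral probability p = (1 + 0.01 − 0.6)/(1.05 − 0.6) = 0.4100/0.4500 = 0.9111

p = 0.9111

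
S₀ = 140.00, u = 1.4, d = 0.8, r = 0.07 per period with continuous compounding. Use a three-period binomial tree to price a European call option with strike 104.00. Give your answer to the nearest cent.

Risk-neutral probability p = (e^0.07 − 0.8)/(1.4 − 0.8) = 0.2725/0.6000 = 0.4542
Terminal stock prices: S_uuu = 384.2, S_uud = 219.5, S_udd = 125.4, S_ddd = 71.68
Terminal payoffs (S − K): max(280.2, 0) = 280.2, max(115.5, 0) = 115.5, max(21.44, 0) = 21.44, max(-32.32, 0) = 0
Node uu (S = 274.4): V_uu = e^(−0.07)·[0.4542·280.1600 + 0.5458·115.5200] = 177.4310
Node ud (S = 156.8): V_ud = e^(−0.07)·[0.4542·115.5200 + 0.5458·21.4400] = 59.8310
Node dd (S = 89.6): V_dd = e^(−0.07)·[0.4542·21.4400 + 0.5458·0.0000] = 9.0793
Node u (S = 196): V_u = e^(−0.07)·[0.4542·177.4310 + 0.5458·59.8310] = 105.5867
Node d (S = 112): V_d = e^(−0.07)·[0.4542·59.8310 + 0.5458·9.0793] = 29.9576
Node 0 (S = 140): V_0 = e^(−0.07)·[0.4542·105.5867 + 0.5458·29.9576] = 59.9593

59.96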